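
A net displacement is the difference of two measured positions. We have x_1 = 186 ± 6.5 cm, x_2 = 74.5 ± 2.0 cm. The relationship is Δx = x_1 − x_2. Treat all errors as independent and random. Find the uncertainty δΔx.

6.80 cm

Each term contributes (cᵢ δxᵢ)² to (δΔx)²:
  (δx_1)² = 42.2;  (δx_2)² = 4.00
δΔx = √(46.2) = 6.80 cm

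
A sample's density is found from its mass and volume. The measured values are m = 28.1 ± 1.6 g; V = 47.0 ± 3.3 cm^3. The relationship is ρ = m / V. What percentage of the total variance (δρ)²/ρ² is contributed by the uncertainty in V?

(δρ/ρ)² = (1·δm/m)² + (-1·δV/V)²
  m term: (1×0.0569)² = 0.00324
  V term: (-1×0.0702)² = 0.00493
Total = 0.00817. Share from V = 0.00493/0.00817 = 0.603.

60.3%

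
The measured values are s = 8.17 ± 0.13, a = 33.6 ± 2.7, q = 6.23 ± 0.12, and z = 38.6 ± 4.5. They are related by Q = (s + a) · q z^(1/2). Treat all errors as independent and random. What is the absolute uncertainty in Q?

Let u = s + a = 41.8. δu = √(δs² + δa²) = √(0.0169 + 7.29) = 2.70, so δu/u = 0.0647.
Q is then a monomial in u, q, z:
δQ/Q = √((δu/u)² + (1·δq/q)² + (½·δz/z)²) = √(0.00419 + 0.000371 + 0.00340) = 0.0892
Q = 1620, so δQ = 0.0892 × 1620 = 144.

144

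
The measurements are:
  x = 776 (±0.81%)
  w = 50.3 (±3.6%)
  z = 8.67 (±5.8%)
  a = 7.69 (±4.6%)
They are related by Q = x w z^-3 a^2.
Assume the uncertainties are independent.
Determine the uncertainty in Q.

709

For a monomial Q ∝ x, w, z^-3, a^2, fractional errors add in quadrature:
  (1·δx/x)² = (1×0.00810)² = 6.56e-05;  (1·δw/w)² = (1×0.0360)² = 0.00130;  (-3·δz/z)² = (-3×0.0580)² = 0.0303;  (2·δa/a)² = (2×0.0460)² = 0.00846
δQ/Q = √(0.0401) = 0.200
Q = 3540, so δQ = 0.200 × 3540 = 709.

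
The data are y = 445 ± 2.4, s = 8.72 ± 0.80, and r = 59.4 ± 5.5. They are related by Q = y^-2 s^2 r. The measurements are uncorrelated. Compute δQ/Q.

Relative error in a monomial: (δQ/Q)² = Σ (nᵢ · δxᵢ/xᵢ)².
  (-2·δy/y)² = (-2×0.00539)² = 0.000116;  (2·δs/s)² = (2×0.0917)² = 0.0337;  (1·δr/r)² = (1×0.0926)² = 0.00857
δQ/Q = √(0.0424) = 0.206

0.206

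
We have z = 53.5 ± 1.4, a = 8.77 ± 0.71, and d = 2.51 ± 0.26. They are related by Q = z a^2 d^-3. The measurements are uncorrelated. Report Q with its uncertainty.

260 ± 91.4

Since Q is a product/quotient, work with relative uncertainties:
  (1·δz/z)² = (1×0.0262)² = 0.000685;  (2·δa/a)² = (2×0.0810)² = 0.0262;  (-3·δd/d)² = (-3×0.104)² = 0.0966
δQ/Q = √(0.123) = 0.351
Q = 260, so δQ = 0.351 × 260 = 91.4.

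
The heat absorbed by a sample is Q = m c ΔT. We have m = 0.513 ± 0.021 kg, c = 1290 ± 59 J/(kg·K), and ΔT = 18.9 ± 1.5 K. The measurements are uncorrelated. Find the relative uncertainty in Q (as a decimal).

0.100

For a monomial Q ∝ m, c, ΔT, fractional errors add in quadrature:
  (1·δm/m)² = (1×0.0409)² = 0.00168;  (1·δc/c)² = (1×0.0457)² = 0.00209;  (1·δΔT/ΔT)² = (1×0.0794)² = 0.00630
δQ/Q = √(0.0101) = 0.100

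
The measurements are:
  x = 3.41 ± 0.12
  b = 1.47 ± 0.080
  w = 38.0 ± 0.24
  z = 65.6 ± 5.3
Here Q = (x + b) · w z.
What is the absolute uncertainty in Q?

1050

Let u = x + b = 4.88. δu = √(δx² + δb²) = √(0.0144 + 0.00640) = 0.144, so δu/u = 0.0296.
Q is then a monomial in u, w, z:
δQ/Q = √((δu/u)² + (1·δw/w)² + (1·δz/z)²) = √(0.000873 + 3.99e-05 + 0.00653) = 0.0863
Q = 12200, so δQ = 0.0863 × 12200 = 1050.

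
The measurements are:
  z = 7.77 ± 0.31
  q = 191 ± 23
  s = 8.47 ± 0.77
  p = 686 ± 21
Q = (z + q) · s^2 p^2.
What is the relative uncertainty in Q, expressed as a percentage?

22.4%

Let u = z + q = 199. δu = √(δz² + δq²) = √(0.0961 + 529) = 23.0, so δu/u = 0.116.
Q is then a monomial in u, s, p:
δQ/Q = √((δu/u)² + (2·δs/s)² + (2·δp/p)²) = √(0.0134 + 0.0331 + 0.00375) = 0.224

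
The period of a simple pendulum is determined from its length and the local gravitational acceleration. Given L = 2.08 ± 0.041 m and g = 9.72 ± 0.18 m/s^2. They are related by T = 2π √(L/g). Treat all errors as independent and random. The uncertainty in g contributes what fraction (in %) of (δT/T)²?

46.9%

(δT/T)² = (½·δL/L)² + (−½·δg/g)²
  L term: (0.5×0.0197)² = 9.71e-05
  g term: (-0.5×0.0185)² = 8.57e-05
Total = 0.000183. Share from g = 8.57e-05/0.000183 = 0.469.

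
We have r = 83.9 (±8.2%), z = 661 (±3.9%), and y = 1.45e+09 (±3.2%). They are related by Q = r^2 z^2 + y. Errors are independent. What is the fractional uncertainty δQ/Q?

0.124

Let p = r^2·z^2 = 3.08e+09. δp/p = √((2·δr/r)² + (2·δz/z)²) = √(0.0269 + 0.00608) = 0.182, so δp = 5.59e+08.
Q = p + y: δQ = √(δp² + δy²) = √(3.12e+17 + 2.15e+15) = 5.6e+08
Q = 4.53e+09, so δQ/Q = 5.6e+08/4.53e+09 = 0.124.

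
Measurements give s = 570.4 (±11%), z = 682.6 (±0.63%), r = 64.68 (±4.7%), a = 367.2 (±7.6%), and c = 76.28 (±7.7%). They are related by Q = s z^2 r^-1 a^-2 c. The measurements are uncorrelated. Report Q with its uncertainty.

Products/powers → add relative errors in quadrature, weighted by exponent:
  (1·δs/s)² = (1×0.110)² = 0.0121;  (2·δz/z)² = (2×0.00630)² = 0.000159;  (-1·δr/r)² = (-1×0.0470)² = 0.00221;  (-2·δa/a)² = (-2×0.0760)² = 0.0231;  (1·δc/c)² = (1×0.0770)² = 0.00593
δQ/Q = √(0.0435) = 0.209
Q = 2325, so δQ = 0.209 × 2325 = 485.

2325 ± 485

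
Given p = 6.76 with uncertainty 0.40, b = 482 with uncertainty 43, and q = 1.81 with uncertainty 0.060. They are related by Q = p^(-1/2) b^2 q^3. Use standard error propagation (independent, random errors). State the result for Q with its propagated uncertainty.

(5.30 ± 1.09) × 10^5

For a monomial Q ∝ p^(-1/2), b^2, q^3, fractional errors add in quadrature:
  (−½·δp/p)² = (-0.5×0.0592)² = 0.000875;  (2·δb/b)² = (2×0.0892)² = 0.0318;  (3·δq/q)² = (3×0.0331)² = 0.00989
δQ/Q = √(0.0426) = 0.206
Q = 5.3e+05, so δQ = 0.206 × 5.3e+05 = 1.09e+05.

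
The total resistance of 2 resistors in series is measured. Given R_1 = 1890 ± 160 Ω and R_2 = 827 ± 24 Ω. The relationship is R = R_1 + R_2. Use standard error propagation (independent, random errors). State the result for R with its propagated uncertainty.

2720 ± 162 Ω

For a sum/difference, combine absolute errors in quadrature:
  (δR_1)² = 25600;  (δR_2)² = 576
δR = √(26200) = 162 Ω
R = 2720 Ω.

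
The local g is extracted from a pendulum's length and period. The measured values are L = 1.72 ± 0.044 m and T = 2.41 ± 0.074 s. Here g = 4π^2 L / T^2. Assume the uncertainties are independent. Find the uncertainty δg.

0.778 m/s^2

Products/powers → add relative errors in quadrature, weighted by exponent:
  (1·δL/L)² = (1×0.0256)² = 0.000654;  (-2·δT/T)² = (-2×0.0307)² = 0.00377
δg/g = √(0.00443) = 0.0665
g = 11.7 m/s^2, so δg = 0.0665 × 11.7 = 0.778 m/s^2.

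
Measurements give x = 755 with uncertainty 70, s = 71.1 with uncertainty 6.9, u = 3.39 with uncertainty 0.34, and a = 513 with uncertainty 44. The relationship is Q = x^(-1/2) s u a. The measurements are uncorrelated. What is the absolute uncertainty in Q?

766

Q is a product of powers, so relative uncertainties combine in quadrature:
  (−½·δx/x)² = (-0.5×0.0927)² = 0.00215;  (1·δs/s)² = (1×0.0970)² = 0.00942;  (1·δu/u)² = (1×0.100)² = 0.0101;  (1·δa/a)² = (1×0.0858)² = 0.00736
δQ/Q = √(0.0290) = 0.170
Q = 4500, so δQ = 0.170 × 4500 = 766.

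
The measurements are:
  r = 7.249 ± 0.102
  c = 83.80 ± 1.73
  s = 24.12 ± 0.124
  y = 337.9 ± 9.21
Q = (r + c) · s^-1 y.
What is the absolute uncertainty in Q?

42.9

Let u = r + c = 91.05. δu = √(δr² + δc²) = √(0.0104 + 2.99) = 1.73, so δu/u = 0.0190.
Q is then a monomial in u, s, y:
δQ/Q = √((δu/u)² + (-1·δs/s)² + (1·δy/y)²) = √(0.000362 + 2.64e-05 + 0.000743) = 0.0336
Q = 1276, so δQ = 0.0336 × 1276 = 42.9.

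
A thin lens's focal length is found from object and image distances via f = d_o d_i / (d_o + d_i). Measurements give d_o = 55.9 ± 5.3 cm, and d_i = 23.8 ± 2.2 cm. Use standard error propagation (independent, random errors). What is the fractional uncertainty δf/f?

∂f/∂d_o = (d_i/(d_o+d_i))² = 0.0892;  ∂f/∂d_i = (d_o/(d_o+d_i))² = 0.492
δf = √((∂f/∂d_o · δd_o)² + (∂f/∂d_i · δd_i)²) = √(0.223 + 1.17) = 1.18 cm
f = 16.7 cm, so δf/f = 1.18/16.7 = 0.0707.

0.0707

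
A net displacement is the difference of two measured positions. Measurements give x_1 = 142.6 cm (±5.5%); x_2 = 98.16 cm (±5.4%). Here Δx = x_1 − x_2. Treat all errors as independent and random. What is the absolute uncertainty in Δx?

Δx is a linear combination, so absolute uncertainties add in quadrature:
  (δx_1)² = 61.5;  (δx_2)² = 28.1
δΔx = √(89.6) = 9.47 cm

9.47 cm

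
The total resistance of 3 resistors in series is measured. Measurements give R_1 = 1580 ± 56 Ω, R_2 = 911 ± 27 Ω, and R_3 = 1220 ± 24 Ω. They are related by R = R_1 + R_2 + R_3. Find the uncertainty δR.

66.6 Ω

For a sum/difference, combine absolute errors in quadrature:
  (δR_1)² = 3140;  (δR_2)² = 729;  (δR_3)² = 576
δR = √(4440) = 66.6 Ω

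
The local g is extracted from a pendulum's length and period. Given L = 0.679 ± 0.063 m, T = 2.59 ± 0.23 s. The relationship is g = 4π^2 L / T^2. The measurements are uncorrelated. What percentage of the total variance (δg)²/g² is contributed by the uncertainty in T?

(δg/g)² = (1·δL/L)² + (-2·δT/T)²
  L term: (1×0.0928)² = 0.00861
  T term: (-2×0.0888)² = 0.0315
Total = 0.0402. Share from T = 0.0315/0.0402 = 0.786.

78.6%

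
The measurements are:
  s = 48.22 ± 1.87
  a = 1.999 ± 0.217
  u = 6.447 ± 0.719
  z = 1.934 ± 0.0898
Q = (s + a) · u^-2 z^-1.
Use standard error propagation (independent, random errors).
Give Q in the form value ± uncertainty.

Let w = s + a = 50.22. δw = √(δs² + δa²) = √(3.50 + 0.0471) = 1.88, so δw/w = 0.0375.
Q is then a monomial in w, u, z:
δQ/Q = √((δw/w)² + (-2·δu/u)² + (-1·δz/z)²) = √(0.00141 + 0.0498 + 0.00216) = 0.231
Q = 0.6247, so δQ = 0.231 × 0.6247 = 0.144.

0.6247 ± 0.144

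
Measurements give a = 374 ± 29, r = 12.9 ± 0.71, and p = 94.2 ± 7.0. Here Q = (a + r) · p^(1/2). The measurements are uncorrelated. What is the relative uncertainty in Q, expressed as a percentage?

8.37%

Let u = a + r = 387. δu = √(δa² + δr²) = √(841 + 0.504) = 29.0, so δu/u = 0.0750.
Q is then a monomial in u, p:
δQ/Q = √((δu/u)² + (½·δp/p)²) = √(0.00562 + 0.00138) = 0.0837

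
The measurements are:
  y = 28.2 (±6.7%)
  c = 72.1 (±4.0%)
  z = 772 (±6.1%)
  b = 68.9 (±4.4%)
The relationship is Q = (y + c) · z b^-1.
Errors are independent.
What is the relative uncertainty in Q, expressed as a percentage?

8.27%

Let u = y + c = 100. δu = √(δy² + δc²) = √(3.57 + 8.32) = 3.45, so δu/u = 0.0344.
Q is then a monomial in u, z, b:
δQ/Q = √((δu/u)² + (1·δz/z)² + (-1·δb/b)²) = √(0.00118 + 0.00372 + 0.00194) = 0.0827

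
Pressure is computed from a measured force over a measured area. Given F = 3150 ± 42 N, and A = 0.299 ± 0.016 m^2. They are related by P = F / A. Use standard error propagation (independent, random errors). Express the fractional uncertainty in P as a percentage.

5.51%

Since P is a product/quotient, work with relative uncertainties:
  (1·δF/F)² = (1×0.0133)² = 0.000178;  (-1·δA/A)² = (-1×0.0535)² = 0.00286
δP/P = √(0.00304) = 0.0551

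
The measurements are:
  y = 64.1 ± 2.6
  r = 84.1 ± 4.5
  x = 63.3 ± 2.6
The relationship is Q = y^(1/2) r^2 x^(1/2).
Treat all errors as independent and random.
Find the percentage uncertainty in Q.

11.1%

Since Q is a product/quotient, work with relative uncertainties:
  (½·δy/y)² = (0.5×0.0406)² = 0.000411;  (2·δr/r)² = (2×0.0535)² = 0.0115;  (½·δx/x)² = (0.5×0.0411)² = 0.000422
δQ/Q = √(0.0123) = 0.111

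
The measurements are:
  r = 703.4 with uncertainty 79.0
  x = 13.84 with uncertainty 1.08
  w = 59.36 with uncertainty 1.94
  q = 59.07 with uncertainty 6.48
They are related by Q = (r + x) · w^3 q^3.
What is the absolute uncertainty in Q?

1.12e+13

Let u = r + x = 717.2. δu = √(δr² + δx²) = √(6240 + 1.17) = 79.0, so δu/u = 0.110.
Q is then a monomial in u, w, q:
δQ/Q = √((δu/u)² + (3·δw/w)² + (3·δq/q)²) = √(0.0121 + 0.00961 + 0.108) = 0.361
Q = 3.092e+13, so δQ = 0.361 × 3.092e+13 = 1.12e+13.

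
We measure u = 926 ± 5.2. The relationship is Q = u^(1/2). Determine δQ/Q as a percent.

Q ∝ u^(1/2), so δQ/Q = |½| · δu/u = 0.5 × 0.00562 = 0.00281.

0.281%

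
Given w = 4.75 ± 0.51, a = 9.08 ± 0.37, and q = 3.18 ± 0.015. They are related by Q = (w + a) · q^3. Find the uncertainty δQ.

Let u = w + a = 13.8. δu = √(δw² + δa²) = √(0.260 + 0.137) = 0.630, so δu/u = 0.0456.
Q is then a monomial in u, q:
δQ/Q = √((δu/u)² + (3·δq/q)²) = √(0.00208 + 0.000200) = 0.0477
Q = 445, so δQ = 0.0477 × 445 = 21.2.

21.2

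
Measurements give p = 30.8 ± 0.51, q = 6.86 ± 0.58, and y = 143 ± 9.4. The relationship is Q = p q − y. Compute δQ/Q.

0.300

Let w = p·q = 211. δw/w = √((1·δp/p)² + (1·δq/q)²) = √(0.000274 + 0.00715) = 0.0862, so δw = 18.2.
Q = w − y: δQ = √(δw² + δy²) = √(331 + 88.4) = 20.5
Q = 68.3, so δQ/Q = 20.5/68.3 = 0.300.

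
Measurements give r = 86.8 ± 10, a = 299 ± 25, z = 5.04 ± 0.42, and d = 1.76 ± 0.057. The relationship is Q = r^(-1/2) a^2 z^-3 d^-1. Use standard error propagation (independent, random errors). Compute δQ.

13.1

Q is a product of powers, so relative uncertainties combine in quadrature:
  (−½·δr/r)² = (-0.5×0.115)² = 0.00332;  (2·δa/a)² = (2×0.0836)² = 0.0280;  (-3·δz/z)² = (-3×0.0833)² = 0.0625;  (-1·δd/d)² = (-1×0.0324)² = 0.00105
δQ/Q = √(0.0948) = 0.308
Q = 42.6, so δQ = 0.308 × 42.6 = 13.1.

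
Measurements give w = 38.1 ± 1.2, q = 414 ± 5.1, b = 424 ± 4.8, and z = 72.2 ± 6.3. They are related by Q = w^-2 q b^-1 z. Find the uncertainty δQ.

0.00529

For a monomial Q ∝ w^-2, q, b^-1, z, fractional errors add in quadrature:
  (-2·δw/w)² = (-2×0.0315)² = 0.00397;  (1·δq/q)² = (1×0.0123)² = 0.000152;  (-1·δb/b)² = (-1×0.0113)² = 0.000128;  (1·δz/z)² = (1×0.0873)² = 0.00761
δQ/Q = √(0.0119) = 0.109
Q = 0.0486, so δQ = 0.109 × 0.0486 = 0.00529.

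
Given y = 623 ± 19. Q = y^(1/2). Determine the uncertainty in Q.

0.381

Since Q is a product/quotient, work with relative uncertainties:
  (½·δy/y)² = (0.5×0.0305)² = 0.000233
δQ/Q = √(0.000233) = 0.0152
Q = 25.0, so δQ = 0.0152 × 25.0 = 0.381.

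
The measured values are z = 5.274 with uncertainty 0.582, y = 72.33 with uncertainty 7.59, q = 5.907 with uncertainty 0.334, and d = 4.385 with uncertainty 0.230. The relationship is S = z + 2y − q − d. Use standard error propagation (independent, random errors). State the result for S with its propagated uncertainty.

S is a linear combination, so absolute uncertainties add in quadrature:
  (δz)² = 0.339;  (2·δy)² = 230;  (δq)² = 0.112;  (δd)² = 0.0529
δS = √(231) = 15.2
S = 139.6.

139.6 ± 15.2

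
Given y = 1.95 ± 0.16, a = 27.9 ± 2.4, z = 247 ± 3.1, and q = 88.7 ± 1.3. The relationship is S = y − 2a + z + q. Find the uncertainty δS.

5.86

For a sum/difference, combine absolute errors in quadrature:
  (δy)² = 0.0256;  (2·δa)² = 23.0;  (δz)² = 9.61;  (δq)² = 1.69
δS = √(34.4) = 5.86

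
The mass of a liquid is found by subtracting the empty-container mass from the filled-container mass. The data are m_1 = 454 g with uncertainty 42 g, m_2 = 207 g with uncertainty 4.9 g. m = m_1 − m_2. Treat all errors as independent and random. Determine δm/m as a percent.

17.1%

Sums and differences: (δm)² = Σ (cᵢ δxᵢ)².
  (δm_1)² = 1760;  (δm_2)² = 24.0
δm = √(1790) = 42.3 g
m = 247 g, so δm/m = 42.3/247 = 0.171.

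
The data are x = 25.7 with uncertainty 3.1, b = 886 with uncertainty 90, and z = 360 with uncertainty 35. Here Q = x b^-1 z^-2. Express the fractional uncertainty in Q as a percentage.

25.0%

For a monomial Q ∝ x, b^-1, z^-2, fractional errors add in quadrature:
  (1·δx/x)² = (1×0.121)² = 0.0145;  (-1·δb/b)² = (-1×0.102)² = 0.0103;  (-2·δz/z)² = (-2×0.0972)² = 0.0378
δQ/Q = √(0.0627) = 0.250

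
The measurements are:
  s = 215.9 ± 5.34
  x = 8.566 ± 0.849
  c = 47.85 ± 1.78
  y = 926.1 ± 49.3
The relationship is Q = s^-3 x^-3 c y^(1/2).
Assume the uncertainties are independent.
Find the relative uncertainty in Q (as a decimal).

0.310

Each factor contributes (exponent × relative error)² to (δQ/Q)²:
  (-3·δs/s)² = (-3×0.0247)² = 0.00551;  (-3·δx/x)² = (-3×0.0991)² = 0.0884;  (1·δc/c)² = (1×0.0372)² = 0.00138;  (½·δy/y)² = (0.5×0.0532)² = 0.000708
δQ/Q = √(0.0960) = 0.310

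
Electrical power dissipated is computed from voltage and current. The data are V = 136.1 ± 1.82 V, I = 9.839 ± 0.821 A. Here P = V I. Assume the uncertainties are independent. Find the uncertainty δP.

113 W

For a monomial P ∝ V, I, fractional errors add in quadrature:
  (1·δV/V)² = (1×0.0134)² = 0.000179;  (1·δI/I)² = (1×0.0834)² = 0.00696
δP/P = √(0.00714) = 0.0845
P = 1339 W, so δP = 0.0845 × 1339 = 113 W.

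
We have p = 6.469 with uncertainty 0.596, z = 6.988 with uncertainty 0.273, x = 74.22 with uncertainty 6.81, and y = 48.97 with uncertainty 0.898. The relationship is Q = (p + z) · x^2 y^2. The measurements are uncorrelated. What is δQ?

Let u = p + z = 13.46. δu = √(δp² + δz²) = √(0.355 + 0.0745) = 0.656, so δu/u = 0.0487.
Q is then a monomial in u, x, y:
δQ/Q = √((δu/u)² + (2·δx/x)² + (2·δy/y)²) = √(0.00237 + 0.0337 + 0.00135) = 0.193
Q = 1.778e+08, so δQ = 0.193 × 1.778e+08 = 3.44e+07.

3.44e+07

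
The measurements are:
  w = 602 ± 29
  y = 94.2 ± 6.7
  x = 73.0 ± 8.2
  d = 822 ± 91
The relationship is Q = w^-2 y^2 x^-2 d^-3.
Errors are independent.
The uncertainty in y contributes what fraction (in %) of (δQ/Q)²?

(δQ/Q)² = (-2·δw/w)² + (2·δy/y)² + (-2·δx/x)² + (-3·δd/d)²
  w term: (-2×0.0482)² = 0.00928
  y term: (2×0.0711)² = 0.0202
  x term: (-2×0.112)² = 0.0505
  d term: (-3×0.111)² = 0.110
Total = 0.190. Share from y = 0.0202/0.190 = 0.106.

10.6%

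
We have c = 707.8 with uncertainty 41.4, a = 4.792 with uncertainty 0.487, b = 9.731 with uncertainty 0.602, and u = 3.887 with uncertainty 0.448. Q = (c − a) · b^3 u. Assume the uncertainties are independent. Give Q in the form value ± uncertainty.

Let w = c − a = 703.0. δw = √(δc² + δa²) = √(1710 + 0.237) = 41.4, so δw/w = 0.0589.
Q is then a monomial in w, b, u:
δQ/Q = √((δw/w)² + (3·δb/b)² + (1·δu/u)²) = √(0.00347 + 0.0344 + 0.0133) = 0.226
Q = 2.518e+06, so δQ = 0.226 × 2.518e+06 = 5.7e+05.

(2.518 ± 0.570) × 10^6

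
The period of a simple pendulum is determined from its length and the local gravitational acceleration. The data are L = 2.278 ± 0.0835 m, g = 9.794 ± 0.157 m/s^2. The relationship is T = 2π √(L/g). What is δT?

For a monomial T ∝ L^(1/2), g^(-1/2), fractional errors add in quadrature:
  (½·δL/L)² = (0.5×0.0367)² = 0.000336;  (−½·δg/g)² = (-0.5×0.0160)² = 6.42e-05
δT/T = √(0.000400) = 0.0200
T = 3.030 s, so δT = 0.0200 × 3.030 = 0.0606 s.

0.0606 s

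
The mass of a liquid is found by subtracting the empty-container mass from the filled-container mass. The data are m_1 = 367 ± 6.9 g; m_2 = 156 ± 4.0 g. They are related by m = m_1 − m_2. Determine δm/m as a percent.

3.78%

Absolute uncertainties add in quadrature for a linear combination:
  (δm_1)² = 47.6;  (δm_2)² = 16.0
δm = √(63.6) = 7.98 g
m = 211 g, so δm/m = 7.98/211 = 0.0378.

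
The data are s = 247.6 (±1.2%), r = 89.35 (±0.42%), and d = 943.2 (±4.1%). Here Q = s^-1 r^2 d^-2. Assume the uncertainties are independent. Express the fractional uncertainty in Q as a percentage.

8.33%

Relative error in a monomial: (δQ/Q)² = Σ (nᵢ · δxᵢ/xᵢ)².
  (-1·δs/s)² = (-1×0.0120)² = 0.000144;  (2·δr/r)² = (2×0.00420)² = 7.06e-05;  (-2·δd/d)² = (-2×0.0410)² = 0.00672
δQ/Q = √(0.00694) = 0.0833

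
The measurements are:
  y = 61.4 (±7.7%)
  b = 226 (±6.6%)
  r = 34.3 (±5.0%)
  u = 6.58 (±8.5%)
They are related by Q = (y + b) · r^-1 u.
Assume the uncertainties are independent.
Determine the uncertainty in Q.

6.21

Let w = y + b = 287. δw = √(δy² + δb²) = √(22.4 + 222) = 15.6, so δw/w = 0.0544.
Q is then a monomial in w, r, u:
δQ/Q = √((δw/w)² + (-1·δr/r)² + (1·δu/u)²) = √(0.00296 + 0.00250 + 0.00723) = 0.113
Q = 55.1, so δQ = 0.113 × 55.1 = 6.21.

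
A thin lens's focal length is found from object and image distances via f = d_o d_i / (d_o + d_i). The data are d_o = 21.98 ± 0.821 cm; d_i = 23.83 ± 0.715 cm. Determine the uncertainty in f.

0.276 cm

∂f/∂d_o = (d_i/(d_o+d_i))² = 0.271;  ∂f/∂d_i = (d_o/(d_o+d_i))² = 0.230
δf = √((∂f/∂d_o · δd_o)² + (∂f/∂d_i · δd_i)²) = √(0.0494 + 0.0271) = 0.276 cm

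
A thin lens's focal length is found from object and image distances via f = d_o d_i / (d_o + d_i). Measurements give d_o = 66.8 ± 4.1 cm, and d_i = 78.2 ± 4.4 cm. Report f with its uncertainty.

36.0 ± 1.51 cm

∂f/∂d_o = (d_i/(d_o+d_i))² = 0.291;  ∂f/∂d_i = (d_o/(d_o+d_i))² = 0.212
δf = √((∂f/∂d_o · δd_o)² + (∂f/∂d_i · δd_i)²) = √(1.42 + 0.872) = 1.51 cm
f = 36.0 cm.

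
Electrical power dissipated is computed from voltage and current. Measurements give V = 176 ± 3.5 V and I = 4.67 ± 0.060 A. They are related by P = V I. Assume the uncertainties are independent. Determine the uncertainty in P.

19.5 W

Relative error in a monomial: (δP/P)² = Σ (nᵢ · δxᵢ/xᵢ)².
  (1·δV/V)² = (1×0.0199)² = 0.000395;  (1·δI/I)² = (1×0.0128)² = 0.000165
δP/P = √(0.000561) = 0.0237
P = 822 W, so δP = 0.0237 × 822 = 19.5 W.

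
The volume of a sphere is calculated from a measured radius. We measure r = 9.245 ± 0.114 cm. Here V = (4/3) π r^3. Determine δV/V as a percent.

V ∝ r^3, so δV/V = |3| · δr/r = 3 × 0.0123 = 0.0370.

3.70%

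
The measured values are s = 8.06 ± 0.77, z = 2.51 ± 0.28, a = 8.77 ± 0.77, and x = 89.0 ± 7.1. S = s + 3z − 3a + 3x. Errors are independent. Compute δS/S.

For a sum/difference, combine absolute errors in quadrature:
  (δs)² = 0.593;  (3·δz)² = 0.706;  (3·δa)² = 5.34;  (3·δx)² = 454
δS = √(460) = 21.5
S = 256, so δS/S = 21.5/256 = 0.0837.

0.0837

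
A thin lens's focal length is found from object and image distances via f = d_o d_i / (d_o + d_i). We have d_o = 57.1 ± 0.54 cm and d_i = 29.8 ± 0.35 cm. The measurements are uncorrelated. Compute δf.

0.164 cm

∂f/∂d_o = (d_i/(d_o+d_i))² = 0.118;  ∂f/∂d_i = (d_o/(d_o+d_i))² = 0.432
δf = √((∂f/∂d_o · δd_o)² + (∂f/∂d_i · δd_i)²) = √(0.00403 + 0.0228) = 0.164 cm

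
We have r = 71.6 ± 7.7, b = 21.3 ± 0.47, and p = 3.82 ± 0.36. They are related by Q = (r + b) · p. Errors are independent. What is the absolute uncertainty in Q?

Let u = r + b = 92.9. δu = √(δr² + δb²) = √(59.3 + 0.221) = 7.71, so δu/u = 0.0830.
Q is then a monomial in u, p:
δQ/Q = √((δu/u)² + (1·δp/p)²) = √(0.00690 + 0.00888) = 0.126
Q = 355, so δQ = 0.126 × 355 = 44.6.

44.6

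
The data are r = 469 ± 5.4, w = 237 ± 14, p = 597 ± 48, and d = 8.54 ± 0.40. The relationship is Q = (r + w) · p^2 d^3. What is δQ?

3.36e+10

Let u = r + w = 706. δu = √(δr² + δw²) = √(29.2 + 196) = 15.0, so δu/u = 0.0213.
Q is then a monomial in u, p, d:
δQ/Q = √((δu/u)² + (2·δp/p)² + (3·δd/d)²) = √(0.000452 + 0.0259 + 0.0197) = 0.215
Q = 1.57e+11, so δQ = 0.215 × 1.57e+11 = 3.36e+10.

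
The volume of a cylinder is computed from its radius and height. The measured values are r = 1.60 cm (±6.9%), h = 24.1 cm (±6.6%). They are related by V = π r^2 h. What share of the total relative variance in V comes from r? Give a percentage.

(δV/V)² = (2·δr/r)² + (1·δh/h)²
  r term: (2×0.0690)² = 0.0190
  h term: (1×0.0660)² = 0.00436
Total = 0.0234. Share from r = 0.0190/0.0234 = 0.814.

81.4%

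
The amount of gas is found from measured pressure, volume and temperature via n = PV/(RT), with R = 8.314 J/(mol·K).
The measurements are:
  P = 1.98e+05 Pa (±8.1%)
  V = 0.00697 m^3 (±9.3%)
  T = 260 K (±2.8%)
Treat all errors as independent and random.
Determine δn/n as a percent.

12.6%

n is a product of powers, so relative uncertainties combine in quadrature:
  (1·δP/P)² = (1×0.0810)² = 0.00656;  (1·δV/V)² = (1×0.0930)² = 0.00865;  (-1·δT/T)² = (-1×0.0280)² = 0.000784
δn/n = √(0.0160) = 0.126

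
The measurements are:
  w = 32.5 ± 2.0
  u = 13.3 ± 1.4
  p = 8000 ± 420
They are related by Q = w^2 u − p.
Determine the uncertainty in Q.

2310

Let h = w^2·u = 14000. δh/h = √((2·δw/w)² + (1·δu/u)²) = √(0.0151 + 0.0111) = 0.162, so δh = 2280.
Q = h − p: δQ = √(δh² + δp²) = √(5.18e+06 + 1.76e+05) = 2310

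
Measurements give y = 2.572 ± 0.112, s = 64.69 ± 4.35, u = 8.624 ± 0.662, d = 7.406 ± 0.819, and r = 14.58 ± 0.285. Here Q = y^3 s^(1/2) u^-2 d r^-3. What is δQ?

Products/powers → add relative errors in quadrature, weighted by exponent:
  (3·δy/y)² = (3×0.0435)² = 0.0171;  (½·δs/s)² = (0.5×0.0672)² = 0.00113;  (-2·δu/u)² = (-2×0.0768)² = 0.0236;  (1·δd/d)² = (1×0.111)² = 0.0122;  (-3·δr/r)² = (-3×0.0195)² = 0.00344
δQ/Q = √(0.0574) = 0.240
Q = 0.004397, so δQ = 0.240 × 0.004397 = 0.00105.

0.00105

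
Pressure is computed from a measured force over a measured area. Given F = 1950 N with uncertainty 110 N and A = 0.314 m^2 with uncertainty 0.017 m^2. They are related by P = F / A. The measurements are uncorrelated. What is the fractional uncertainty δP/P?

0.0782

Products/powers → add relative errors in quadrature, weighted by exponent:
  (1·δF/F)² = (1×0.0564)² = 0.00318;  (-1·δA/A)² = (-1×0.0541)² = 0.00293
δP/P = √(0.00611) = 0.0782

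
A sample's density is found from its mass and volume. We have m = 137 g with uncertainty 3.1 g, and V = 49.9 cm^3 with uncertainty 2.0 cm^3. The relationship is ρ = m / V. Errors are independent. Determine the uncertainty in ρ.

Products/powers → add relative errors in quadrature, weighted by exponent:
  (1·δm/m)² = (1×0.0226)² = 0.000512;  (-1·δV/V)² = (-1×0.0401)² = 0.00161
δρ/ρ = √(0.00212) = 0.0460
ρ = 2.75 g/cm^3, so δρ = 0.0460 × 2.75 = 0.126 g/cm^3.

0.126 g/cm^3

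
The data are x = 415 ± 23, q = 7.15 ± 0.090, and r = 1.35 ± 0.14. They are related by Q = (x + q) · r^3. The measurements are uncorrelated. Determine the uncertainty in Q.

328

Let u = x + q = 422. δu = √(δx² + δq²) = √(529 + 0.00810) = 23.0, so δu/u = 0.0545.
Q is then a monomial in u, r:
δQ/Q = √((δu/u)² + (3·δr/r)²) = √(0.00297 + 0.0968) = 0.316
Q = 1040, so δQ = 0.316 × 1040 = 328.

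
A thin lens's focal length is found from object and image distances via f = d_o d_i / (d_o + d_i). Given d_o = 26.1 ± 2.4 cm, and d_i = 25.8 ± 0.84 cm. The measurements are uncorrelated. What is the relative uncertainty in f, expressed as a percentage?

4.86%

∂f/∂d_o = (d_i/(d_o+d_i))² = 0.247;  ∂f/∂d_i = (d_o/(d_o+d_i))² = 0.253
δf = √((∂f/∂d_o · δd_o)² + (∂f/∂d_i · δd_i)²) = √(0.352 + 0.0451) = 0.630 cm
f = 13.0 cm, so δf/f = 0.630/13.0 = 0.0486.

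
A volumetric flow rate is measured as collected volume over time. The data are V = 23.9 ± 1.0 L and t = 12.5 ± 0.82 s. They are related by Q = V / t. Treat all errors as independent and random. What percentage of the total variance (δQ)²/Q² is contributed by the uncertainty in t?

(δQ/Q)² = (1·δV/V)² + (-1·δt/t)²
  V term: (1×0.0418)² = 0.00175
  t term: (-1×0.0656)² = 0.00430
Total = 0.00605. Share from t = 0.00430/0.00605 = 0.711.

71.1%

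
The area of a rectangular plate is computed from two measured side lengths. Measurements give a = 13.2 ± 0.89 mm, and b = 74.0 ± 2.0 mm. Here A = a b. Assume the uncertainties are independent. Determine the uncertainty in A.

A is a product of powers, so relative uncertainties combine in quadrature:
  (1·δa/a)² = (1×0.0674)² = 0.00455;  (1·δb/b)² = (1×0.0270)² = 0.000730
δA/A = √(0.00528) = 0.0726
A = 977 mm^2, so δA = 0.0726 × 977 = 71.0 mm^2.

71.0 mm^2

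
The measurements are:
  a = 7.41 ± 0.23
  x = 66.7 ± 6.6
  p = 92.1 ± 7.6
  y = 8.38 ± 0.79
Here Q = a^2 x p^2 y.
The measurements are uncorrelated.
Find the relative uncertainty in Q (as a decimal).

Products/powers → add relative errors in quadrature, weighted by exponent:
  (2·δa/a)² = (2×0.0310)² = 0.00385;  (1·δx/x)² = (1×0.0990)² = 0.00979;  (2·δp/p)² = (2×0.0825)² = 0.0272;  (1·δy/y)² = (1×0.0943)² = 0.00889
δQ/Q = √(0.0498) = 0.223

0.223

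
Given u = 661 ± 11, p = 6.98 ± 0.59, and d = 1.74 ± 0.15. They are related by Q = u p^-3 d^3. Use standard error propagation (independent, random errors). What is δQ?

3.71

Relative error in a monomial: (δQ/Q)² = Σ (nᵢ · δxᵢ/xᵢ)².
  (1·δu/u)² = (1×0.0166)² = 0.000277;  (-3·δp/p)² = (-3×0.0845)² = 0.0643;  (3·δd/d)² = (3×0.0862)² = 0.0669
δQ/Q = √(0.131) = 0.363
Q = 10.2, so δQ = 0.363 × 10.2 = 3.71.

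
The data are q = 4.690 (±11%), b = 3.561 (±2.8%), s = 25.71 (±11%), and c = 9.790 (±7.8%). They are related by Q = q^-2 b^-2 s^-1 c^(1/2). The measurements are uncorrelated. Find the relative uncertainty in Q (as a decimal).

0.255

Products/powers → add relative errors in quadrature, weighted by exponent:
  (-2·δq/q)² = (-2×0.110)² = 0.0484;  (-2·δb/b)² = (-2×0.0280)² = 0.00314;  (-1·δs/s)² = (-1×0.110)² = 0.0121;  (½·δc/c)² = (0.5×0.0780)² = 0.00152
δQ/Q = √(0.0652) = 0.255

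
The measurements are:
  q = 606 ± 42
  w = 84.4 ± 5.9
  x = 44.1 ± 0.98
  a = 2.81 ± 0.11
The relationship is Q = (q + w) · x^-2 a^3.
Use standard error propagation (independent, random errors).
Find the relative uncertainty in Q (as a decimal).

0.140

Let u = q + w = 690. δu = √(δq² + δw²) = √(1760 + 34.8) = 42.4, so δu/u = 0.0614.
Q is then a monomial in u, x, a:
δQ/Q = √((δu/u)² + (-2·δx/x)² + (3·δa/a)²) = √(0.00377 + 0.00198 + 0.0138) = 0.140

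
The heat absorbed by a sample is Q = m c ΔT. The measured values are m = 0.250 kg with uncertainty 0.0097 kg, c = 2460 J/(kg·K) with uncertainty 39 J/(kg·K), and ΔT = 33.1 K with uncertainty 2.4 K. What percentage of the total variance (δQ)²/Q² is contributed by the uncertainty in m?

(δQ/Q)² = (1·δm/m)² + (1·δc/c)² + (1·δΔT/ΔT)²
  m term: (1×0.0388)² = 0.00151
  c term: (1×0.0159)² = 0.000251
  ΔT term: (1×0.0725)² = 0.00526
Total = 0.00701. Share from m = 0.00151/0.00701 = 0.215.

21.5%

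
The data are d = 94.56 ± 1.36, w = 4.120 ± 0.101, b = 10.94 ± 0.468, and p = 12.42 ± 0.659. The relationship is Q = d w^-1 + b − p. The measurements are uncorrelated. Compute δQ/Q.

Let h = d·w^-1 = 22.95. δh/h = √((1·δd/d)² + (-1·δw/w)²) = √(0.000207 + 0.000601) = 0.0284, so δh = 0.652.
Q = h + b − p: δQ = √(δh² + δb² + δp²) = √(0.426 + 0.219 + 0.434) = 1.04
Q = 21.47, so δQ/Q = 1.04/21.47 = 0.0484.

0.0484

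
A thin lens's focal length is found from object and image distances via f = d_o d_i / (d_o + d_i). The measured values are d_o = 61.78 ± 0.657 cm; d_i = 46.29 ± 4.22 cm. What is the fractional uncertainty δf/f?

∂f/∂d_o = (d_i/(d_o+d_i))² = 0.183;  ∂f/∂d_i = (d_o/(d_o+d_i))² = 0.327
δf = √((∂f/∂d_o · δd_o)² + (∂f/∂d_i · δd_i)²) = √(0.0145 + 1.90) = 1.38 cm
f = 26.46 cm, so δf/f = 1.38/26.46 = 0.0523.

0.0523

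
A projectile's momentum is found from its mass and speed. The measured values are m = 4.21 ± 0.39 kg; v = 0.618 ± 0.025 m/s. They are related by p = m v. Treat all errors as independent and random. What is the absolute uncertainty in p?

Each factor contributes (exponent × relative error)² to (δp/p)²:
  (1·δm/m)² = (1×0.0926)² = 0.00858;  (1·δv/v)² = (1×0.0405)² = 0.00164
δp/p = √(0.0102) = 0.101
p = 2.60 kg·m/s, so δp = 0.101 × 2.60 = 0.263 kg·m/s.

0.263 kg·m/s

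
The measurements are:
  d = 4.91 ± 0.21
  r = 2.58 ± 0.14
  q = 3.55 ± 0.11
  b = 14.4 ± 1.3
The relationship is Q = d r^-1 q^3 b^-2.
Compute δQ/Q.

Q is a product of powers, so relative uncertainties combine in quadrature:
  (1·δd/d)² = (1×0.0428)² = 0.00183;  (-1·δr/r)² = (-1×0.0543)² = 0.00294;  (3·δq/q)² = (3×0.0310)² = 0.00864;  (-2·δb/b)² = (-2×0.0903)² = 0.0326
δQ/Q = √(0.0460) = 0.215

0.215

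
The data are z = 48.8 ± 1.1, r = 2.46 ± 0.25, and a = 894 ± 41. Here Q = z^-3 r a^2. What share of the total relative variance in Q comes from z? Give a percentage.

19.6%

(δQ/Q)² = (-3·δz/z)² + (1·δr/r)² + (2·δa/a)²
  z term: (-3×0.0225)² = 0.00457
  r term: (1×0.102)² = 0.0103
  a term: (2×0.0459)² = 0.00841
Total = 0.0233. Share from z = 0.00457/0.0233 = 0.196.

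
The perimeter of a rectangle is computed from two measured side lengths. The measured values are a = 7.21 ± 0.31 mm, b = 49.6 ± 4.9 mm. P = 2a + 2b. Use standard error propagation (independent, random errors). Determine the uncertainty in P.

P is a linear combination, so absolute uncertainties add in quadrature:
  (2·δa)² = 0.384;  (2·δb)² = 96.0
δP = √(96.4) = 9.82 mm

9.82 mm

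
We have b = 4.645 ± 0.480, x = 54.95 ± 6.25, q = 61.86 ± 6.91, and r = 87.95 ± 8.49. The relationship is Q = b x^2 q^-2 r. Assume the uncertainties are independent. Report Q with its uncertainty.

322.4 ± 112

Q is a product of powers, so relative uncertainties combine in quadrature:
  (1·δb/b)² = (1×0.103)² = 0.0107;  (2·δx/x)² = (2×0.114)² = 0.0517;  (-2·δq/q)² = (-2×0.112)² = 0.0499;  (1·δr/r)² = (1×0.0965)² = 0.00932
δQ/Q = √(0.122) = 0.349
Q = 322.4, so δQ = 0.349 × 322.4 = 112.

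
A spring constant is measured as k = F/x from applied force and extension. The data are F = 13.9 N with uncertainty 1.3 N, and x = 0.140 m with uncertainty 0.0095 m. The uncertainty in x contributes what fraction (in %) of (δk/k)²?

34.5%

(δk/k)² = (1·δF/F)² + (-1·δx/x)²
  F term: (1×0.0935)² = 0.00875
  x term: (-1×0.0679)² = 0.00460
Total = 0.0134. Share from x = 0.00460/0.0134 = 0.345.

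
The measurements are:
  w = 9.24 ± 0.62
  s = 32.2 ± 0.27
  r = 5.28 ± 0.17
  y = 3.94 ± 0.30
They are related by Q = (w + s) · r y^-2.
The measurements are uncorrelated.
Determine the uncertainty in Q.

2.21

Let u = w + s = 41.4. δu = √(δw² + δs²) = √(0.384 + 0.0729) = 0.676, so δu/u = 0.0163.
Q is then a monomial in u, r, y:
δQ/Q = √((δu/u)² + (1·δr/r)² + (-2·δy/y)²) = √(0.000266 + 0.00104 + 0.0232) = 0.157
Q = 14.1, so δQ = 0.157 × 14.1 = 2.21.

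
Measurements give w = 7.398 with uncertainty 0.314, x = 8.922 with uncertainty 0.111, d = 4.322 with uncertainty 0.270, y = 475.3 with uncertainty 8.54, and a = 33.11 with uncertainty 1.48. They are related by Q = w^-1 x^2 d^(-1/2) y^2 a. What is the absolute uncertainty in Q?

Relative error in a monomial: (δQ/Q)² = Σ (nᵢ · δxᵢ/xᵢ)².
  (-1·δw/w)² = (-1×0.0424)² = 0.00180;  (2·δx/x)² = (2×0.0124)² = 0.000619;  (−½·δd/d)² = (-0.5×0.0625)² = 0.000976;  (2·δy/y)² = (2×0.0180)² = 0.00129;  (1·δa/a)² = (1×0.0447)² = 0.00200
δQ/Q = √(0.00669) = 0.0818
Q = 3.871e+07, so δQ = 0.0818 × 3.871e+07 = 3.17e+06.

3.17e+06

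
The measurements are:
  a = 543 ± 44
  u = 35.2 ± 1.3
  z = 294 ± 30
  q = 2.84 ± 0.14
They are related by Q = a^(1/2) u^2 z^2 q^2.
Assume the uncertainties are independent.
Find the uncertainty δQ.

4.87e+09

For a monomial Q ∝ a^(1/2), u^2, z^2, q^2, fractional errors add in quadrature:
  (½·δa/a)² = (0.5×0.0810)² = 0.00164;  (2·δu/u)² = (2×0.0369)² = 0.00546;  (2·δz/z)² = (2×0.102)² = 0.0416;  (2·δq/q)² = (2×0.0493)² = 0.00972
δQ/Q = √(0.0585) = 0.242
Q = 2.01e+10, so δQ = 0.242 × 2.01e+10 = 4.87e+09.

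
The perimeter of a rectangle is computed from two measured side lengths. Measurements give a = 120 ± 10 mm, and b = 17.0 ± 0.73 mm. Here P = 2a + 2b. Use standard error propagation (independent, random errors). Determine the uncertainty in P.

Absolute uncertainties add in quadrature for a linear combination:
  (2·δa)² = 400;  (2·δb)² = 2.13
δP = √(402) = 20.1 mm

20.1 mm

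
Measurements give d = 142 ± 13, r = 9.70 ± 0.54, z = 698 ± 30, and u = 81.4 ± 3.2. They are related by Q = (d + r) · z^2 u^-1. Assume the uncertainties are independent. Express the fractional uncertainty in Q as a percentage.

Let w = d + r = 152. δw = √(δd² + δr²) = √(169 + 0.292) = 13.0, so δw/w = 0.0858.
Q is then a monomial in w, z, u:
δQ/Q = √((δw/w)² + (2·δz/z)² + (-1·δu/u)²) = √(0.00736 + 0.00739 + 0.00155) = 0.128

12.8%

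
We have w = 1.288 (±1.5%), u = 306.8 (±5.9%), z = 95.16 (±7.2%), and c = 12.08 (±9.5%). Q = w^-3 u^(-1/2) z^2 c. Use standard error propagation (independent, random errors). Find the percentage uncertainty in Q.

18.1%

Products/powers → add relative errors in quadrature, weighted by exponent:
  (-3·δw/w)² = (-3×0.0150)² = 0.00202;  (−½·δu/u)² = (-0.5×0.0590)² = 0.000870;  (2·δz/z)² = (2×0.0720)² = 0.0207;  (1·δc/c)² = (1×0.0950)² = 0.00903
δQ/Q = √(0.0327) = 0.181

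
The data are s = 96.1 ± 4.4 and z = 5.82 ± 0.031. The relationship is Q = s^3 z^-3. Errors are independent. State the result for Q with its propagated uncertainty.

Each factor contributes (exponent × relative error)² to (δQ/Q)²:
  (3·δs/s)² = (3×0.0458)² = 0.0189;  (-3·δz/z)² = (-3×0.00533)² = 0.000255
δQ/Q = √(0.0191) = 0.138
Q = 4500, so δQ = 0.138 × 4500 = 623.

4500 ± 623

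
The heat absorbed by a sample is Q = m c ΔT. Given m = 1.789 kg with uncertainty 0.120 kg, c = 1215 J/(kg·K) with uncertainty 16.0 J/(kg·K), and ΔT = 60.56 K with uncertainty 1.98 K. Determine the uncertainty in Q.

9970 J

For a monomial Q ∝ m, c, ΔT, fractional errors add in quadrature:
  (1·δm/m)² = (1×0.0671)² = 0.00450;  (1·δc/c)² = (1×0.0132)² = 0.000173;  (1·δΔT/ΔT)² = (1×0.0327)² = 0.00107
δQ/Q = √(0.00574) = 0.0758
Q = 131600 J, so δQ = 0.0758 × 131600 = 9970 J.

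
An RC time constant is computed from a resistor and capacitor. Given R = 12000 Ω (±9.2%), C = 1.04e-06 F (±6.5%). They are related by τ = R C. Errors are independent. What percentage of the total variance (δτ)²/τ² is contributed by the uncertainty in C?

33.3%

(δτ/τ)² = (1·δR/R)² + (1·δC/C)²
  R term: (1×0.0920)² = 0.00846
  C term: (1×0.0650)² = 0.00423
Total = 0.0127. Share from C = 0.00423/0.0127 = 0.333.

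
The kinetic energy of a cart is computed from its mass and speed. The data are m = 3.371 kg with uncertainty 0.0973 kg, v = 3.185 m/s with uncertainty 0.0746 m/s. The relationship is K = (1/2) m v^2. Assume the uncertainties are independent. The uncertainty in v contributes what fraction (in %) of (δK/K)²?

72.5%

(δK/K)² = (1·δm/m)² + (2·δv/v)²
  m term: (1×0.0289)² = 0.000833
  v term: (2×0.0234)² = 0.00219
Total = 0.00303. Share from v = 0.00219/0.00303 = 0.725.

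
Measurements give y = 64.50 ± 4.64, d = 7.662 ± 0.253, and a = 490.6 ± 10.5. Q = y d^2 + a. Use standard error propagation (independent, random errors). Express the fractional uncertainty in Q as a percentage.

8.65%

Let p = y·d^2 = 3787. δp/p = √((1·δy/y)² + (2·δd/d)²) = √(0.00518 + 0.00436) = 0.0977, so δp = 370.
Q = p + a: δQ = √(δp² + δa²) = √(1.37e+05 + 110) = 370
Q = 4277, so δQ/Q = 370/4277 = 0.0865.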